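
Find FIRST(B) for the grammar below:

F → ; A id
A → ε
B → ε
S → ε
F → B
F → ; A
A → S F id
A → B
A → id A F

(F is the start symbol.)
{ ε }

From B → ε:
  - ε-production, so ε ∈ FIRST(B)

Collecting: FIRST(B) = { ε }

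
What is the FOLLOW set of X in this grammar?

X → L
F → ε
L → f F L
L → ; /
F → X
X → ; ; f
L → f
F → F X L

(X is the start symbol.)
{ $, ';', 'f' }

To compute FOLLOW(X), find every occurrence of X on a right-hand side N → α X β: add FIRST(β) \ {ε}, and if β is empty or nullable also add FOLLOW(N). Iterate to a fixed point.

X is the start symbol, so $ ∈ FOLLOW(X).
In F → X: X is at the end, add FOLLOW(F)
In F → F X L: X is followed by L, add FIRST(L) \ {ε} = { ';', 'f' }

The FOLLOW sets referred to above (computed the same way, to a fixed point):
  FOLLOW(F) = { ';', 'f' }

Taking the union: FOLLOW(X) = { $, ';', 'f' }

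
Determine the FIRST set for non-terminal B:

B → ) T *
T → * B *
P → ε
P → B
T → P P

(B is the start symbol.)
From B → ) T *:
  - ')' is a terminal: add ')' and stop

Collecting: FIRST(B) = { ')' }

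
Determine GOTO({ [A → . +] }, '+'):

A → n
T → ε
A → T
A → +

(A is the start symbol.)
GOTO(I, '+') = CLOSURE({ [A → αX.β] : [A → α.Xβ] ∈ I, X = '+' })

Items with dot before '+', with the dot advanced:
  [A → . +] → [A → + .]
Closure adds nothing (no advanced item has the dot before a non-terminal).

GOTO = { [A → + .] }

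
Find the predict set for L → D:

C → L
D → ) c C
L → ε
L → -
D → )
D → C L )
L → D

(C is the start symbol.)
{ ')', '-' }

PREDICT(L → D) = (FIRST(RHS) \ {ε}) ∪ (FOLLOW(L) if ε ∈ FIRST(RHS), i.e. RHS ⇒* ε)
FIRST(D) = { ')', '-' }
FIRST(D) = { ')', '-' }
ε ∉ FIRST(D), so FOLLOW(L) is not added.
PREDICT(L → D) = { ')', '-' }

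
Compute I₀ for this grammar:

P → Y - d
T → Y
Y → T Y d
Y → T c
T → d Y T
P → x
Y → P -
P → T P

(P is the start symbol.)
{ [P → . T P], [P → . Y - d], [P → . x], [P' → . P], [T → . Y], [T → . d Y T], [Y → . P -], [Y → . T Y d], [Y → . T c] }

First, augment the grammar with P' → P
I₀ = CLOSURE({ [P' → . P] }):
  [P' → . P] has the dot before P: add [P → . Y - d], [P → . x], [P → . T P]
  [P → . Y - d] has the dot before Y: add [Y → . T Y d], [Y → . T c], [Y → . P -]
  [P → . T P] has the dot before T: add [T → . Y], [T → . d Y T]
No further items can be added.

I₀ = { [P → . T P], [P → . Y - d], [P → . x], [P' → . P], [T → . Y], [T → . d Y T], [Y → . P -], [Y → . T Y d], [Y → . T c] }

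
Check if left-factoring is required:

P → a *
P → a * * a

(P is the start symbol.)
Yes, P has productions with common prefix 'a *'

Left-factoring is needed when two productions for the same non-terminal
share a common prefix on the right-hand side.

Productions for P:
  P → a *
  P → a * * a

Found common prefix 'a *' in productions for P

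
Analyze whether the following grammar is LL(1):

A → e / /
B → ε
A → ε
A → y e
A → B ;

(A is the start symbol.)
Yes, the grammar is LL(1).

Relevant sets:
  FIRST(B) = { ε }
  FOLLOW(A) = { $ }

For A:
  PREDICT(A → e '/' '/') = { 'e' }
  PREDICT(A → ε) = { $ }
  PREDICT(A → y e) = { 'y' }
  PREDICT(A → B ';') = { ';' }
B has a single production, so nothing to check there.

All predict sets are disjoint. The grammar IS LL(1).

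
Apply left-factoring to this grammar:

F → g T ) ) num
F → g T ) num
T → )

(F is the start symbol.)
F → g T ) F'
F' → ) num
F' → num
T → )

Left-factoring transforms A → αβ₁ | αβ₂ into A → αA' and A' → β₁ | β₂
(α is the longest common prefix among the alternatives). Repeat until
no nonterminal has two alternatives with a common prefix.

Round 1: F has alternatives sharing prefix 'g T )'. Introduce F': F → g T ) F'
  Add: F' → ) num
  Add: F' → num

No remaining common prefixes — done.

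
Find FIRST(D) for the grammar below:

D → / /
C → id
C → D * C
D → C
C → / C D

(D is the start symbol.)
FIRST sets of the other non-terminals involved (by the same procedure, iterated to a fixed point):
  FIRST(C) = { '/', 'id' }

From D → / /:
  - '/' is a terminal: add '/' and stop
From D → C:
  - C is a non-terminal: add FIRST(C) \ {ε} = { '/', 'id' }
    C is not nullable, so stop

Collecting: FIRST(D) = { '/', 'id' }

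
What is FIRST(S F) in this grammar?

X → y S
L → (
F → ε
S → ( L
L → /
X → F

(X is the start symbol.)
{ '(' }

FIRST sets of the non-terminals involved (from the grammar, by fixed-point iteration):
  FIRST(S) = { '(' }

To compute FIRST(S F), process the symbols left to right:
Symbol S is a non-terminal. Add FIRST(S) \ {ε} = { '(' }
S is not nullable (ε ∉ FIRST(S)), so stop here.
FIRST(S F) = { '(' }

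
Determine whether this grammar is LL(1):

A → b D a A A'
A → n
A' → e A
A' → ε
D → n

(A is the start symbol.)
A grammar is LL(1) if for each non-terminal N with multiple productions, the predict sets of those productions are pairwise disjoint, where PREDICT(N → α) = (FIRST(α) \ {ε}) ∪ (FOLLOW(N) if α ⇒* ε).

Relevant sets:
  FOLLOW(A') = { $, 'e' }

For A:
  PREDICT(A → b D a A A') = { 'b' }
  PREDICT(A → n) = { 'n' }
For A':
  PREDICT(A' → e A) = { 'e' }
  PREDICT(A' → ε) = { $, 'e' }
D has a single production, so nothing to check there.

Conflict found: Predict set conflict for A': { 'e' }
The grammar is NOT LL(1).

Answer: No. Predict set conflict for A': { 'e' }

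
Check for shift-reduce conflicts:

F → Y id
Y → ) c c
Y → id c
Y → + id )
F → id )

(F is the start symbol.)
No shift-reduce conflicts

A shift-reduce conflict occurs when an LR(0) state has both:
  - a complete (reduce) item [A → α .] (dot at the end), and
  - a shift item [B → β . c γ] (dot before a terminal).

Augment with F' → F and build the canonical LR(0) collection (I0 = CLOSURE({[F' → . F]}), then GOTO on every symbol after a dot until no new states appear). It has 13 states:
  I0: { [F → . Y id], [F → . id )], [F' → . F], [Y → . ) c c], [Y → . + id )], [Y → . id c] }  — shift
  I1: { [Y → ) . c c] }  — shift
  I2: { [Y → + . id )] }  — shift
  I3: { [F' → F .] }  — accept
  I4: { [F → Y . id] }  — shift
  I5: { [F → id . )], [Y → id . c] }  — shift
  I6: { [F → id ) .] }  — reduce
  I7: { [Y → id c .] }  — reduce
  I8: { [F → Y id .] }  — reduce
  I9: { [Y → + id . )] }  — shift
  I10: { [Y → + id ) .] }  — reduce
  I11: { [Y → ) c . c] }  — shift
  I12: { [Y → ) c c .] }  — reduce

No state contains both a complete item and a shift item.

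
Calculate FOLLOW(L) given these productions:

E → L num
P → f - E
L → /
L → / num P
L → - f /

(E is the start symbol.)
To compute FOLLOW(L), find every occurrence of L on a right-hand side N → α L β: add FIRST(β) \ {ε}, and if β is empty or nullable also add FOLLOW(N). Iterate to a fixed point.

In E → L num: L is followed by num, add FIRST(num) \ {ε} = { 'num' }

Taking the union: FOLLOW(L) = { 'num' }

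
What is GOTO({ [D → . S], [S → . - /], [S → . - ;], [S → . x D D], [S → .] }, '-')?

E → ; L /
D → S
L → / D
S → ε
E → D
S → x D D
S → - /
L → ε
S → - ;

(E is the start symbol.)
GOTO(I, '-') = CLOSURE({ [A → αX.β] : [A → α.Xβ] ∈ I, X = '-' })

Items with dot before '-', with the dot advanced:
  [S → . - /] → [S → - . /]
  [S → . - ;] → [S → - . ;]
Closure adds nothing (no advanced item has the dot before a non-terminal).

GOTO = { [S → - . /], [S → - . ;] }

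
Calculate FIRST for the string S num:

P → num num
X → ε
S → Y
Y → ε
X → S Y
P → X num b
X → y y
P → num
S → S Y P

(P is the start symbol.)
{ 'num', 'y' }

FIRST sets of the non-terminals involved (from the grammar, by fixed-point iteration):
  FIRST(S) = { 'num', 'y', ε }

To compute FIRST(S num), process the symbols left to right:
Symbol S is a non-terminal. Add FIRST(S) \ {ε} = { 'num', 'y' }
S is nullable (ε ∈ FIRST(S)), continue to the next symbol.
Symbol num is a terminal. Add 'num' and stop.
FIRST(S num) = { 'num', 'y' }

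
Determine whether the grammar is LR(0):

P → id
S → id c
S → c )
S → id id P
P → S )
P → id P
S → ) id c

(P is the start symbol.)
No. Shift-reduce conflict between [P → id .] and [P → . id]

A grammar is LR(0) if no state in the canonical LR(0) collection has:
  - both a shift item (dot before a terminal) and a complete item (shift-reduce conflict), or
  - two or more complete items (reduce-reduce conflict; the accept item [P' → P .] counts as a complete item here).

Augment with P' → P and build the canonical LR(0) collection (I0 = CLOSURE({[P' → . P]}), then GOTO on every symbol after a dot until no new states appear). It has 14 states:
  I0: { [P → . S )], [P → . id P], [P → . id], [P' → . P], [S → . ) id c], [S → . c )], [S → . id c], [S → . id id P] }  — shift
  I1: { [S → ) . id c] }  — shift
  I2: { [P' → P .] }  — accept
  I3: { [P → S . )] }  — shift
  I4: { [S → c . )] }  — shift
  I5: { [P → . S )], [P → . id P], [P → . id], [P → id . P], [P → id .], [S → . ) id c], [S → . c )], [S → . id c], [S → . id id P], [S → id . c], [S → id . id P] }  — shift, reduce
  I6: { [P → id P .] }  — reduce
  I7: { [S → c . )], [S → id c .] }  — shift, reduce
  I8: { [P → . S )], [P → . id P], [P → . id], [P → id . P], [P → id .], [S → . ) id c], [S → . c )], [S → . id c], [S → . id id P], [S → id . c], [S → id . id P], [S → id id . P] }  — shift, reduce
  I9: { [P → id P .], [S → id id P .] }  — 2 reduces
  I10: { [S → c ) .] }  — reduce
  I11: { [P → S ) .] }  — reduce
  I12: { [S → ) id . c] }  — shift
  I13: { [S → ) id c .] }  — reduce

Conflict in state I5:
  Shift-reduce conflict between [P → id .] and [P → . id]
So the grammar is NOT LR(0).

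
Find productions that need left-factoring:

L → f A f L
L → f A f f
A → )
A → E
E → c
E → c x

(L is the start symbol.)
Left-factoring is needed when two productions for the same non-terminal
share a common prefix on the right-hand side.

Productions for L:
  L → f A f L
  L → f A f f
Productions for A:
  A → )
  A → E
Productions for E:
  E → c
  E → c x

Found common prefix 'f A f' in productions for L
Found common prefix 'c' in productions for E

Answer: Yes, L has productions with common prefix 'f A f'; E has productions with common prefix 'c'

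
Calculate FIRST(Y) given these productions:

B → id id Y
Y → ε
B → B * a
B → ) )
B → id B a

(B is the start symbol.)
{ ε }

From Y → ε:
  - ε-production, so ε ∈ FIRST(Y)

Collecting: FIRST(Y) = { ε }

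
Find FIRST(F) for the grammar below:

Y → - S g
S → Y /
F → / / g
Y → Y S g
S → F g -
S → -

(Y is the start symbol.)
From F → / / g:
  - '/' is a terminal: add '/' and stop

Collecting: FIRST(F) = { '/' }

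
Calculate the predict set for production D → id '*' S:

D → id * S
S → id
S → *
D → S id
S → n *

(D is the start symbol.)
{ 'id' }

PREDICT(D → id '*' S) = (FIRST(RHS) \ {ε}) ∪ (FOLLOW(D) if ε ∈ FIRST(RHS), i.e. RHS ⇒* ε)
FIRST(id '*' S) = { 'id' }
ε ∉ FIRST(id '*' S), so FOLLOW(D) is not added.
PREDICT(D → id '*' S) = { 'id' }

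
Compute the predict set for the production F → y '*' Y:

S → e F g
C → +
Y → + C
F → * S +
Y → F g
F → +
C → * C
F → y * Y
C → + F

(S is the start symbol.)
{ 'y' }

PREDICT(F → y '*' Y) = (FIRST(RHS) \ {ε}) ∪ (FOLLOW(F) if ε ∈ FIRST(RHS), i.e. RHS ⇒* ε)
FIRST(y '*' Y) = { 'y' }
ε ∉ FIRST(y '*' Y), so FOLLOW(F) is not added.
PREDICT(F → y '*' Y) = { 'y' }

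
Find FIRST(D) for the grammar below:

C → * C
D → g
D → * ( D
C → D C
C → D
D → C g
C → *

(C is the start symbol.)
To compute FIRST(D), examine every production with D on the left-hand side, reading each right-hand side left to right until a non-nullable symbol is reached.

FIRST sets of the other non-terminals involved (by the same procedure, iterated to a fixed point):
  FIRST(C) = { '*', 'g' }

From D → g:
  - g is a terminal: add 'g' and stop
From D → * ( D:
  - '*' is a terminal: add '*' and stop
From D → C g:
  - C is a non-terminal: add FIRST(C) \ {ε} = { '*', 'g' }
    C is not nullable, so stop

Collecting: FIRST(D) = { '*', 'g' }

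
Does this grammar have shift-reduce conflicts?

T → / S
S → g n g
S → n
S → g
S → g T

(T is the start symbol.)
A shift-reduce conflict occurs when an LR(0) state has both:
  - a complete (reduce) item [A → α .] (dot at the end), and
  - a shift item [B → β . c γ] (dot before a terminal).

Augment with T' → T and build the canonical LR(0) collection (I0 = CLOSURE({[T' → . T]}), then GOTO on every symbol after a dot until no new states appear). It has 9 states:
  I0: { [T → . / S], [T' → . T] }  — shift
  I1: { [S → . g T], [S → . g n g], [S → . g], [S → . n], [T → / . S] }  — shift
  I2: { [T' → T .] }  — accept
  I3: { [T → / S .] }  — reduce
  I4: { [S → g . T], [S → g . n g], [S → g .], [T → . / S] }  — shift, reduce
  I5: { [S → n .] }  — reduce
  I6: { [S → g T .] }  — reduce
  I7: { [S → g n . g] }  — shift
  I8: { [S → g n g .] }  — reduce

I4 contains reduce item [S → g .] and shift items [S → g . n g], [T → . / S] — shift-reduce conflict.

Answer: Yes — I4: [S → g .] vs [S → g . n g]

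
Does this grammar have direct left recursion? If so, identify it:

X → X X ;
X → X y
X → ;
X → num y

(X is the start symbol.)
X → X X ;: LEFT RECURSIVE (starts with X)
X → X y: LEFT RECURSIVE (starts with X)
X → ;: starts with ';'
X → num y: starts with num

The grammar has direct left recursion on: X.

Answer: Yes, X is left-recursive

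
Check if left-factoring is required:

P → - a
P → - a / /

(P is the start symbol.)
Left-factoring is needed when two productions for the same non-terminal
share a common prefix on the right-hand side.

Productions for P:
  P → - a
  P → - a / /

Found common prefix '- a' in productions for P

Answer: Yes, P has productions with common prefix '- a'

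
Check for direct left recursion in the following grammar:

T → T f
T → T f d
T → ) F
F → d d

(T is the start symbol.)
T → T f: LEFT RECURSIVE (starts with T)
T → T f d: LEFT RECURSIVE (starts with T)
T → ) F: starts with ')'
F → d d: starts with d

The grammar has direct left recursion on: T.

Answer: Yes, T is left-recursive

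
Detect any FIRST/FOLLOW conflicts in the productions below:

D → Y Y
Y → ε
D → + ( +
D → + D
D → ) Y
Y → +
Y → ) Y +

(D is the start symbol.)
Yes. Y → '+' with FOLLOW(Y) on { '+' }; Y → ')' Y '+' with FOLLOW(Y) on { ')' }

A FIRST/FOLLOW conflict occurs when a non-terminal N has a nullable alternative N → β (β ⇒* ε) and another alternative N → α with FIRST(α) ∩ FOLLOW(N) ≠ ∅: on such a lookahead the parser cannot decide between expanding α and letting N vanish via β.

Nullable non-terminals: D, Y.
FIRST sets used below: FIRST(Y) = { ')', '+', ε }

D: nullable alternative(s) D → Y Y; FOLLOW(D) = { $ }
  D → Y Y: FIRST \ {ε} = { ')', '+' } — this is the only nullable alternative, skip
  D → + ( +: FIRST \ {ε} = { '+' } — disjoint from FOLLOW(D)
  D → + D: FIRST \ {ε} = { '+' } — disjoint from FOLLOW(D)
  D → ) Y: FIRST \ {ε} = { ')' } — disjoint from FOLLOW(D)

Y: nullable alternative(s) Y → ε; FOLLOW(Y) = { $, ')', '+' }
  Y → ε: FIRST \ {ε} = { } — this is the only nullable alternative, skip
  Y → +: FIRST \ {ε} = { '+' } — overlaps FOLLOW(Y) on { '+' }: CONFLICT
  Y → ) Y +: FIRST \ {ε} = { ')' } — overlaps FOLLOW(Y) on { ')' }: CONFLICT

So the grammar has 2 FIRST/FOLLOW conflicts (marked CONFLICT above).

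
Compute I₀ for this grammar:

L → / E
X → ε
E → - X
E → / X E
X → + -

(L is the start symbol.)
{ [L → . / E], [L' → . L] }

First, augment the grammar with L' → L
I₀ = CLOSURE({ [L' → . L] }):
  [L' → . L] has the dot before L: add [L → . / E]
No further items can be added.

I₀ = { [L → . / E], [L' → . L] }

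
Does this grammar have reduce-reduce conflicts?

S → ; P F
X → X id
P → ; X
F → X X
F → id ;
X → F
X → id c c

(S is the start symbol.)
A reduce-reduce conflict occurs when an LR(0) state has two complete items [A → α .] and [B → β .] — both call for a reduction, and with no lookahead the parser cannot choose between them.

Augment with S' → S and build the canonical LR(0) collection (I0 = CLOSURE({[S' → . S]}), then GOTO on every symbol after a dot until no new states appear). It has 15 states:
  I0: { [S → . ; P F], [S' → . S] }  — shift
  I1: { [P → . ; X], [S → ; . P F] }  — shift
  I2: { [S' → S .] }  — accept
  I3: { [F → . X X], [F → . id ;], [P → ; . X], [X → . F], [X → . X id], [X → . id c c] }  — shift
  I4: { [F → . X X], [F → . id ;], [S → ; P . F], [X → . F], [X → . X id], [X → . id c c] }  — shift
  I5: { [S → ; P F .], [X → F .] }  — 2 reduces
  I6: { [F → . X X], [F → . id ;], [F → X . X], [X → . F], [X → . X id], [X → . id c c], [X → X . id] }  — shift
  I7: { [F → id . ;], [X → id . c c] }  — shift
  I8: { [F → id ; .] }  — reduce
  I9: { [X → id c . c] }  — shift
  I10: { [X → id c c .] }  — reduce
  I11: { [X → F .] }  — reduce
  I12: { [F → . X X], [F → . id ;], [F → X . X], [F → X X .], [X → . F], [X → . X id], [X → . id c c], [X → X . id] }  — shift, reduce
  I13: { [F → id . ;], [X → X id .], [X → id . c c] }  — shift, reduce
  I14: { [F → . X X], [F → . id ;], [F → X . X], [P → ; X .], [X → . F], [X → . X id], [X → . id c c], [X → X . id] }  — shift, reduce

I5 contains complete items [S → ; P F .], [X → F .] — reduce-reduce conflict.

Answer: Yes — I5: [S → ; P F .] vs [X → F .]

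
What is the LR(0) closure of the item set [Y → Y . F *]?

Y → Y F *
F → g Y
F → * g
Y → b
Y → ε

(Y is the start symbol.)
{ [F → . * g], [F → . g Y], [Y → Y . F *] }

Start with: [Y → Y . F *]
  [Y → Y . F *] has the dot before F: add [F → . g Y], [F → . * g]
No further items can be added.

CLOSURE = { [F → . * g], [F → . g Y], [Y → Y . F *] }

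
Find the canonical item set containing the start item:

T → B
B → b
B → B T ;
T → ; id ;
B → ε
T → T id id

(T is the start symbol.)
{ [B → . B T ;], [B → . b], [B → .], [T → . ; id ;], [T → . B], [T → . T id id], [T' → . T] }

First, augment the grammar with T' → T
I₀ = CLOSURE({ [T' → . T] }):
  [T' → . T] has the dot before T: add [T → . B], [T → . ; id ;], [T → . T id id]
  [T → . B] has the dot before B: add [B → . b], [B → . B T ;], [B → .]
No further items can be added.

I₀ = { [B → . B T ;], [B → . b], [B → .], [T → . ; id ;], [T → . B], [T → . T id id], [T' → . T] }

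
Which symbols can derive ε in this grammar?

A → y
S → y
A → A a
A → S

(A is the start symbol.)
None

A non-terminal is nullable if it can derive ε (the empty string): either it has an ε-production, or it has a production whose right-hand side consists entirely of nullable non-terminals.

There are no ε-productions, so no non-terminal can derive ε.
No non-terminals are nullable.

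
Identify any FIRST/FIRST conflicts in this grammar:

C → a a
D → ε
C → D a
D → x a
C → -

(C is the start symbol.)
A FIRST/FIRST conflict occurs when two productions N → α and N → β for the same non-terminal have FIRST(α) ∩ FIRST(β) ≠ ∅ (with ε ∈ FIRST of a nullable right-hand side, so two nullable alternatives also conflict).

FIRST sets of the non-terminals at (or reachable through a nullable prefix from) the front of some alternative:
  FIRST(D) = { 'x', ε }

Productions for C:
  C → a a: FIRST = { 'a' }
  C → D a: FIRST = { 'a', 'x' }
  C → -: FIRST = { '-' }
Productions for D:
  D → ε: FIRST = { ε }
  D → x a: FIRST = { 'x' }

Conflict for C: C → a a and C → D a
  Overlap: { 'a' }

Answer: Yes. C → a a / C → D a on { 'a' }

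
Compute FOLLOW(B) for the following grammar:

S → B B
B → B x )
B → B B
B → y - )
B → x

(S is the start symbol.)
{ $, 'x', 'y' }

In S → B B: B is followed by B, add FIRST(B) \ {ε} = { 'x', 'y' }
In S → B B: B is at the end, add FOLLOW(S)
In B → B x ): B is followed by x ')', add FIRST(x ')') \ {ε} = { 'x' }
In B → B B: B is followed by B, add FIRST(B) \ {ε} = { 'x', 'y' }
In B → B B: B is at the end; this adds FOLLOW(B) to itself — nothing new

The FOLLOW sets referred to above (computed the same way, to a fixed point):
  FOLLOW(S) = { $ }

Taking the union: FOLLOW(B) = { $, 'x', 'y' }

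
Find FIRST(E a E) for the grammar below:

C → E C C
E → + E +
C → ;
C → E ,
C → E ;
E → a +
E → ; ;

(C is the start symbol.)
FIRST sets of the non-terminals involved (from the grammar, by fixed-point iteration):
  FIRST(E) = { '+', ';', 'a' }

To compute FIRST(E a E), process the symbols left to right:
Symbol E is a non-terminal. Add FIRST(E) \ {ε} = { '+', ';', 'a' }
E is not nullable (ε ∉ FIRST(E)), so stop here.
FIRST(E a E) = { '+', ';', 'a' }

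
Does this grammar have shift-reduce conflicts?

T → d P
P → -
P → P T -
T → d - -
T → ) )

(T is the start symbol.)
A shift-reduce conflict occurs when an LR(0) state has both:
  - a complete (reduce) item [A → α .] (dot at the end), and
  - a shift item [B → β . c γ] (dot before a terminal).

Augment with T' → T and build the canonical LR(0) collection (I0 = CLOSURE({[T' → . T]}), then GOTO on every symbol after a dot until no new states appear). It has 10 states:
  I0: { [T → . ) )], [T → . d - -], [T → . d P], [T' → . T] }  — shift
  I1: { [T → ) . )] }  — shift
  I2: { [T' → T .] }  — accept
  I3: { [P → . -], [P → . P T -], [T → d . - -], [T → d . P] }  — shift
  I4: { [P → - .], [T → d - . -] }  — shift, reduce
  I5: { [P → P . T -], [T → . ) )], [T → . d - -], [T → . d P], [T → d P .] }  — shift, reduce
  I6: { [P → P T . -] }  — shift
  I7: { [P → P T - .] }  — reduce
  I8: { [T → d - - .] }  — reduce
  I9: { [T → ) ) .] }  — reduce

I4 contains reduce item [P → - .] and shift item [T → d - . -] — shift-reduce conflict.
I5 contains reduce item [T → d P .] and shift items [T → . ) )], [T → . d - -], [T → . d P] — shift-reduce conflict.

Answer: Yes — I4: [P → - .] vs [T → d - . -]; I5: [T → d P .] vs [T → . ) )]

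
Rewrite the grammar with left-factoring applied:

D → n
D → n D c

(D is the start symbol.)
D → n D'
D' → ε
D' → D c

Left-factoring transforms A → αβ₁ | αβ₂ into A → αA' and A' → β₁ | β₂
(α is the longest common prefix among the alternatives). Repeat until
no nonterminal has two alternatives with a common prefix.

Round 1: D has alternatives sharing prefix 'n'. Introduce D': D → n D'
  Add: D' → ε
  Add: D' → D c

No remaining common prefixes — done.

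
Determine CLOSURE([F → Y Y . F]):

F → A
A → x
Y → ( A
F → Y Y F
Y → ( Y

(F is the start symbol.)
To compute CLOSURE, for each item [A → α.Bβ] where B is a non-terminal, add [B → .γ] for all productions B → γ; repeat for the newly added items until nothing changes.

Start with: [F → Y Y . F]
  [F → Y Y . F] has the dot before F: add [F → . A], [F → . Y Y F]
  [F → . A] has the dot before A: add [A → . x]
  [F → . Y Y F] has the dot before Y: add [Y → . ( A], [Y → . ( Y]
No further items can be added.

CLOSURE = { [A → . x], [F → . A], [F → . Y Y F], [F → Y Y . F], [Y → . ( A], [Y → . ( Y] }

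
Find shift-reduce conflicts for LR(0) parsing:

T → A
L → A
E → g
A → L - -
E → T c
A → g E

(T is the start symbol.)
Augment with T' → T and build the canonical LR(0) collection (I0 = CLOSURE({[T' → . T]}), then GOTO on every symbol after a dot until no new states appear). It has 11 states:
  I0: { [A → . L - -], [A → . g E], [L → . A], [T → . A], [T' → . T] }  — shift
  I1: { [L → A .], [T → A .] }  — 2 reduces
  I2: { [A → L . - -] }  — shift
  I3: { [T' → T .] }  — accept
  I4: { [A → . L - -], [A → . g E], [A → g . E], [E → . T c], [E → . g], [L → . A], [T → . A] }  — shift
  I5: { [A → g E .] }  — reduce
  I6: { [E → T . c] }  — shift
  I7: { [A → . L - -], [A → . g E], [A → g . E], [E → . T c], [E → . g], [E → g .], [L → . A], [T → . A] }  — shift, reduce
  I8: { [E → T c .] }  — reduce
  I9: { [A → L - . -] }  — shift
  I10: { [A → L - - .] }  — reduce

I7 contains reduce item [E → g .] and shift items [A → . g E], [E → . g] — shift-reduce conflict.

Answer: Yes — I7: [E → g .] vs [A → . g E]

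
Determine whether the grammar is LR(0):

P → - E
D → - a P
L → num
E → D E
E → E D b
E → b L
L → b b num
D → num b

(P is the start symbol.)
No. Shift-reduce conflict between [P → - E .] and [D → . - a P]

A grammar is LR(0) if no state in the canonical LR(0) collection has:
  - both a shift item (dot before a terminal) and a complete item (shift-reduce conflict), or
  - two or more complete items (reduce-reduce conflict; the accept item [P' → P .] counts as a complete item here).

Augment with P' → P and build the canonical LR(0) collection (I0 = CLOSURE({[P' → . P]}), then GOTO on every symbol after a dot until no new states appear). It has 19 states:
  I0: { [P → . - E], [P' → . P] }  — shift
  I1: { [D → . - a P], [D → . num b], [E → . D E], [E → . E D b], [E → . b L], [P → - . E] }  — shift
  I2: { [P' → P .] }  — accept
  I3: { [D → - . a P] }  — shift
  I4: { [D → . - a P], [D → . num b], [E → . D E], [E → . E D b], [E → . b L], [E → D . E] }  — shift
  I5: { [D → . - a P], [D → . num b], [E → E . D b], [P → - E .] }  — shift, reduce
  I6: { [E → b . L], [L → . b b num], [L → . num] }  — shift
  I7: { [D → num . b] }  — shift
  I8: { [D → num b .] }  — reduce
  I9: { [E → b L .] }  — reduce
  I10: { [L → b . b num] }  — shift
  I11: { [L → num .] }  — reduce
  I12: { [L → b b . num] }  — shift
  I13: { [L → b b num .] }  — reduce
  I14: { [E → E D . b] }  — shift
  I15: { [E → E D b .] }  — reduce
  I16: { [D → . - a P], [D → . num b], [E → D E .], [E → E . D b] }  — shift, reduce
  I17: { [D → - a . P], [P → . - E] }  — shift
  I18: { [D → - a P .] }  — reduce

Conflict in state I5:
  Shift-reduce conflict between [P → - E .] and [D → . - a P]
So the grammar is NOT LR(0).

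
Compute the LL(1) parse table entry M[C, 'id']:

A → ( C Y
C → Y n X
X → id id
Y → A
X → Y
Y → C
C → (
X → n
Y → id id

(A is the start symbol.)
C → Y n X

To find M[C, 'id'], we find productions for C where 'id' is in the predict set (PREDICT(N → α) = (FIRST(α) \ {ε}) ∪ (FOLLOW(N) if α ⇒* ε)).

Relevant sets:
  FIRST(Y) = { '(', 'id' }

C → Y n X: PREDICT = { '(', 'id' }
  'id' is in predict set, so this production goes in M[C, 'id']
C → (: PREDICT = { '(' }

M[C, 'id'] = C → Y n X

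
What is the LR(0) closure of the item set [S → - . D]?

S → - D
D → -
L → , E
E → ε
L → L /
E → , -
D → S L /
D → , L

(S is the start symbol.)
To compute CLOSURE, for each item [A → α.Bβ] where B is a non-terminal, add [B → .γ] for all productions B → γ; repeat for the newly added items until nothing changes.

Start with: [S → - . D]
  [S → - . D] has the dot before D: add [D → . -], [D → . S L /], [D → . , L]
  [D → . S L /] has the dot before S: add [S → . - D]
No further items can be added.

CLOSURE = { [D → . , L], [D → . -], [D → . S L /], [S → - . D], [S → . - D] }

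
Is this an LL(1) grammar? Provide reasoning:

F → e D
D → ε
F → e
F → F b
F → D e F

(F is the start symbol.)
No. Predict set conflict for F: { 'e' }

Relevant sets:
  FIRST(F) = { 'e' }
  FIRST(D) = { ε }

For F:
  PREDICT(F → e D) = { 'e' }
  PREDICT(F → e) = { 'e' }
  PREDICT(F → F b) = { 'e' }
  PREDICT(F → D e F) = { 'e' }
D has a single production, so nothing to check there.

Conflict found: Predict set conflict for F: { 'e' }
The grammar is NOT LL(1).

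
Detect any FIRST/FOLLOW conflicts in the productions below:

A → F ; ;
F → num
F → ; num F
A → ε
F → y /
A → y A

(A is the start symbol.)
No FIRST/FOLLOW conflicts.

A FIRST/FOLLOW conflict occurs when a non-terminal N has a nullable alternative N → β (β ⇒* ε) and another alternative N → α with FIRST(α) ∩ FOLLOW(N) ≠ ∅: on such a lookahead the parser cannot decide between expanding α and letting N vanish via β.

Nullable non-terminals: A.
FIRST sets used below: FIRST(F) = { ';', 'num', 'y' }

A: nullable alternative(s) A → ε; FOLLOW(A) = { $ }
  A → F ; ;: FIRST \ {ε} = { ';', 'num', 'y' } — disjoint from FOLLOW(A)
  A → ε: FIRST \ {ε} = { } — this is the only nullable alternative, skip
  A → y A: FIRST \ {ε} = { 'y' } — disjoint from FOLLOW(A)

F has no nullable alternative, so no FIRST/FOLLOW check is needed there.

No FIRST/FOLLOW conflicts found.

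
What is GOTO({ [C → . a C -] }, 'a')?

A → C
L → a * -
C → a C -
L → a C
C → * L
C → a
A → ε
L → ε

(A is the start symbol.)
GOTO(I, 'a') = CLOSURE({ [A → αX.β] : [A → α.Xβ] ∈ I, X = 'a' })

Items with dot before 'a', with the dot advanced:
  [C → . a C -] → [C → a . C -]
Closure of the advanced items:
  [C → a . C -] has the dot before C: add [C → . a C -], [C → . * L], [C → . a]

GOTO = { [C → . * L], [C → . a C -], [C → . a], [C → a . C -] }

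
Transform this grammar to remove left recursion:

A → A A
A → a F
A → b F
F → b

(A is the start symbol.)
A → a F A'
A → b F A'
A' → A A'
A' → ε
F → b

A is directly left-recursive. The standard transformation for
  A → A α₁ | ... | A α_m | β₁ | ... | β_n
is
  A  → β₁ A' | ... | β_n A'
  A' → α₁ A' | ... | α_m A' | ε

A → a F becomes A → a F A'
A → b F becomes A → b F A'
A → A A becomes A' → A A'
Add A' → ε

Productions for other non-terminals are unchanged:
  F → b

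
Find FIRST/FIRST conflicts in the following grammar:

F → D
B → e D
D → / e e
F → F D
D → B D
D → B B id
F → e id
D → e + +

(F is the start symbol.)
FIRST sets of the non-terminals at (or reachable through a nullable prefix from) the front of some alternative:
  FIRST(D) = { '/', 'e' }
  FIRST(F) = { '/', 'e' }
  FIRST(B) = { 'e' }

Productions for F:
  F → D: FIRST = { '/', 'e' }
  F → F D: FIRST = { '/', 'e' }
  F → e id: FIRST = { 'e' }
Productions for D:
  D → / e e: FIRST = { '/' }
  D → B D: FIRST = { 'e' }
  D → B B id: FIRST = { 'e' }
  D → e + +: FIRST = { 'e' }
B has only one production, so no FIRST/FIRST conflict is possible there.

Conflict for F: F → D and F → F D
  Overlap: { '/', 'e' }
Conflict for F: F → D and F → e id
  Overlap: { 'e' }
Conflict for F: F → F D and F → e id
  Overlap: { 'e' }
Conflict for D: D → B D and D → B B id
  Overlap: { 'e' }
Conflict for D: D → B D and D → e + +
  Overlap: { 'e' }
Conflict for D: D → B B id and D → e + +
  Overlap: { 'e' }

Answer: Yes. F → D / F → F D on { '/', 'e' }; F → D / F → e id on { 'e' }; F → F D / F → e id on { 'e' }; D → B D / D → B B id on { 'e' }; D → B D / D → e '+' '+' on { 'e' }; D → B B id / D → e '+' '+' on { 'e' }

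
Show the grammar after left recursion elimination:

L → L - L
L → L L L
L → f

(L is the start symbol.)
L → f L'
L' → - L L'
L' → L L L'
L' → ε

L is directly left-recursive. The standard transformation for
  A → A α₁ | ... | A α_m | β₁ | ... | β_n
is
  A  → β₁ A' | ... | β_n A'
  A' → α₁ A' | ... | α_m A' | ε

L → f becomes L → f L'
L → L - L becomes L' → - L L'
L → L L L becomes L' → L L L'
Add L' → ε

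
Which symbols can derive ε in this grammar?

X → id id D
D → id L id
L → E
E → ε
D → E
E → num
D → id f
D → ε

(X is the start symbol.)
{ 'D', 'E', 'L' }

A non-terminal is nullable if it can derive ε (the empty string): either it has an ε-production, or it has a production whose right-hand side consists entirely of nullable non-terminals.

ε-productions: E → ε, D → ε
So E, D are immediately nullable.
L → E: every symbol on the right is nullable, so L is nullable too.
No further non-terminal can be added: every production for the remaining non-terminals contains a terminal or a non-nullable non-terminal.
Nullable = { 'D', 'E', 'L' }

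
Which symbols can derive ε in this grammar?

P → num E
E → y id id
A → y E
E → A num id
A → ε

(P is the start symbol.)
ε-productions: A → ε
So A is immediately nullable.
No further non-terminal can be added: every production for the remaining non-terminals contains a terminal or a non-nullable non-terminal.
Nullable = { 'A' }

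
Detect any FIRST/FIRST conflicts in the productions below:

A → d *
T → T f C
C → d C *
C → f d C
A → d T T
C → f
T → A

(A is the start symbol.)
FIRST sets of the non-terminals at (or reachable through a nullable prefix from) the front of some alternative:
  FIRST(T) = { 'd' }
  FIRST(A) = { 'd' }

Productions for A:
  A → d *: FIRST = { 'd' }
  A → d T T: FIRST = { 'd' }
Productions for T:
  T → T f C: FIRST = { 'd' }
  T → A: FIRST = { 'd' }
Productions for C:
  C → d C *: FIRST = { 'd' }
  C → f d C: FIRST = { 'f' }
  C → f: FIRST = { 'f' }

Conflict for A: A → d * and A → d T T
  Overlap: { 'd' }
Conflict for T: T → T f C and T → A
  Overlap: { 'd' }
Conflict for C: C → f d C and C → f
  Overlap: { 'f' }

Answer: Yes. A → d '*' / A → d T T on { 'd' }; T → T f C / T → A on { 'd' }; C → f d C / C → f on { 'f' }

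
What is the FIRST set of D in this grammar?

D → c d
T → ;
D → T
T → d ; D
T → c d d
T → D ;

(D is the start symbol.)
To compute FIRST(D), examine every production with D on the left-hand side, reading each right-hand side left to right until a non-nullable symbol is reached.

FIRST sets of the other non-terminals involved (by the same procedure, iterated to a fixed point):
  FIRST(T) = { ';', 'c', 'd' }

From D → c d:
  - c is a terminal: add 'c' and stop
From D → T:
  - T is a non-terminal: add FIRST(T) \ {ε} = { ';', 'c', 'd' }
    T is not nullable, so stop

Collecting: FIRST(D) = { ';', 'c', 'd' }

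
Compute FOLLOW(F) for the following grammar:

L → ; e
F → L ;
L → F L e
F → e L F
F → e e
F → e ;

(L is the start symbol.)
To compute FOLLOW(F), find every occurrence of F on a right-hand side N → α F β: add FIRST(β) \ {ε}, and if β is empty or nullable also add FOLLOW(N). Iterate to a fixed point.

In L → F L e: F is followed by L e, add FIRST(L e) \ {ε} = { ';', 'e' }
In F → e L F: F is at the end; this adds FOLLOW(F) to itself — nothing new

Taking the union: FOLLOW(F) = { ';', 'e' }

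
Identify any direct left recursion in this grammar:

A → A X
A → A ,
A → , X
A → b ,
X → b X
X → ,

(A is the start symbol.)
Yes, A is left-recursive

A → A X: LEFT RECURSIVE (starts with A)
A → A ,: LEFT RECURSIVE (starts with A)
A → , X: starts with ','
A → b ,: starts with b
X → b X: starts with b
X → ,: starts with ','

The grammar has direct left recursion on: A.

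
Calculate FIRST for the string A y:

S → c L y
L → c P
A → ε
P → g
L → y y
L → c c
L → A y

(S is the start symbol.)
{ 'y' }

FIRST sets of the non-terminals involved (from the grammar, by fixed-point iteration):
  FIRST(A) = { ε }

To compute FIRST(A y), process the symbols left to right:
Symbol A is a non-terminal. Add FIRST(A) \ {ε} = { }
A is nullable (ε ∈ FIRST(A)), continue to the next symbol.
Symbol y is a terminal. Add 'y' and stop.
FIRST(A y) = { 'y' }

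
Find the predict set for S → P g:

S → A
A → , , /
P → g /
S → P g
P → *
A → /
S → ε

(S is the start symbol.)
PREDICT(S → P g) = (FIRST(RHS) \ {ε}) ∪ (FOLLOW(S) if ε ∈ FIRST(RHS), i.e. RHS ⇒* ε)
FIRST(P) = { '*', 'g' }
FIRST(P g) = { '*', 'g' }
ε ∉ FIRST(P g), so FOLLOW(S) is not added.
PREDICT(S → P g) = { '*', 'g' }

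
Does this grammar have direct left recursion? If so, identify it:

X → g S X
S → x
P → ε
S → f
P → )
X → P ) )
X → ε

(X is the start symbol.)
No direct left recursion

Direct left recursion occurs when N → N α for some non-terminal N (the right-hand side begins with the left-hand side itself).

X → g S X: starts with g
S → x: starts with x
P → ε: starts with ε
S → f: starts with f
P → ): starts with ')'
X → P ) ): starts with P
X → ε: starts with ε

No direct left recursion found.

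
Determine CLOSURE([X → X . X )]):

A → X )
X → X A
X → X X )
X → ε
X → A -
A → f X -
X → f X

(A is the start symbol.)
To compute CLOSURE, for each item [A → α.Bβ] where B is a non-terminal, add [B → .γ] for all productions B → γ; repeat for the newly added items until nothing changes.

Start with: [X → X . X )]
  [X → X . X )] has the dot before X: add [X → . X A], [X → . X X )], [X → .], [X → . A -], [X → . f X]
  [X → . A -] has the dot before A: add [A → . X )], [A → . f X -]
No further items can be added.

CLOSURE = { [A → . X )], [A → . f X -], [X → . A -], [X → . X A], [X → . X X )], [X → . f X], [X → .], [X → X . X )] }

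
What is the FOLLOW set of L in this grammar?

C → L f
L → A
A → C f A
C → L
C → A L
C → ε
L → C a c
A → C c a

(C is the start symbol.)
{ $, 'a', 'c', 'f' }

In C → L f: L is followed by f, add FIRST(f) \ {ε} = { 'f' }
In C → L: L is at the end, add FOLLOW(C)
In C → A L: L is at the end, add FOLLOW(C)

The FOLLOW sets referred to above (computed the same way, to a fixed point):
  FOLLOW(C) = { $, 'a', 'c', 'f' }

Taking the union: FOLLOW(L) = { $, 'a', 'c', 'f' }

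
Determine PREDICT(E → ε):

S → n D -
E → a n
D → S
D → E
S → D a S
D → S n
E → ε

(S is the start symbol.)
{ '-', 'a' }

PREDICT(E → ε) = (FIRST(RHS) \ {ε}) ∪ (FOLLOW(E) if ε ∈ FIRST(RHS), i.e. RHS ⇒* ε)
The right-hand side is ε (FIRST(ε) = { ε }), so the predict set is FOLLOW(E) = { '-', 'a' }
PREDICT(E → ε) = { '-', 'a' }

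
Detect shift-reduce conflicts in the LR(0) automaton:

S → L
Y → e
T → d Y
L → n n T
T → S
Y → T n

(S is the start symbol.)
No shift-reduce conflicts

A shift-reduce conflict occurs when an LR(0) state has both:
  - a complete (reduce) item [A → α .] (dot at the end), and
  - a shift item [B → β . c γ] (dot before a terminal).

Augment with S' → S and build the canonical LR(0) collection (I0 = CLOSURE({[S' → . S]}), then GOTO on every symbol after a dot until no new states appear). It has 12 states:
  I0: { [L → . n n T], [S → . L], [S' → . S] }  — shift
  I1: { [S → L .] }  — reduce
  I2: { [S' → S .] }  — accept
  I3: { [L → n . n T] }  — shift
  I4: { [L → . n n T], [L → n n . T], [S → . L], [T → . S], [T → . d Y] }  — shift
  I5: { [T → S .] }  — reduce
  I6: { [L → n n T .] }  — reduce
  I7: { [L → . n n T], [S → . L], [T → . S], [T → . d Y], [T → d . Y], [Y → . T n], [Y → . e] }  — shift
  I8: { [Y → T . n] }  — shift
  I9: { [T → d Y .] }  — reduce
  I10: { [Y → e .] }  — reduce
  I11: { [Y → T n .] }  — reduce

No state contains both a complete item and a shift item.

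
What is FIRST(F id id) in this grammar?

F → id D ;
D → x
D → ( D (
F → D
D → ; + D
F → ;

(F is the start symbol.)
FIRST sets of the non-terminals involved (from the grammar, by fixed-point iteration):
  FIRST(F) = { '(', ';', 'id', 'x' }

To compute FIRST(F id id), process the symbols left to right:
Symbol F is a non-terminal. Add FIRST(F) \ {ε} = { '(', ';', 'id', 'x' }
F is not nullable (ε ∉ FIRST(F)), so stop here.
FIRST(F id id) = { '(', ';', 'id', 'x' }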